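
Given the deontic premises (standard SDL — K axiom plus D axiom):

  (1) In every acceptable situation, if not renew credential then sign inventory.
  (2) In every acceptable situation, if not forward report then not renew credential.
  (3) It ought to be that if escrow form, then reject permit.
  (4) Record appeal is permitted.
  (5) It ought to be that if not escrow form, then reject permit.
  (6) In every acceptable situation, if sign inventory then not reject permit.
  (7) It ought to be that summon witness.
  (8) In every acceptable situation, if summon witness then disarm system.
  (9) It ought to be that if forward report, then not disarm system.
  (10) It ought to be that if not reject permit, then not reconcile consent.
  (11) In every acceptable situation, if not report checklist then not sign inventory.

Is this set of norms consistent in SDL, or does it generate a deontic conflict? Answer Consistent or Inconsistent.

Premises 5 and 3 cover both cases: O(¬escrow_form → reject_permit) and O(escrow_form → reject_permit). Since ¬escrow_form ∨ escrow_form is a tautology, O(reject_permit) follows.
Premise 6 is O(sign_inventory → ¬reject_permit); contrapositively O(reject_permit → ¬sign_inventory). Since O(reject_permit) holds, K gives O(¬sign_inventory).
Premise 1, O(¬renew_credential → sign_inventory), contraposes to O(¬sign_inventory → renew_credential); with O(¬sign_inventory) we get O(renew_credential).
Premise 2 is O(¬forward_report → ¬renew_credential); contrapositively O(renew_credential → forward_report). Since O(renew_credential) holds, K gives O(forward_report).
Applying K to premise 9 (O(forward_report → ¬disarm_system)) and O(forward_report) yields O(¬disarm_system).
Premise 8, O(summon_witness → disarm_system), contraposes to O(¬disarm_system → ¬summon_witness); with O(¬disarm_system) we get O(¬summon_witness).
Yet premise 7 states O(summon_witness).
We now have both O(¬summon_witness) and O(summon_witness) — summon_witness is simultaneously obligatory and forbidden, violating the D-axiom.

Inconsistent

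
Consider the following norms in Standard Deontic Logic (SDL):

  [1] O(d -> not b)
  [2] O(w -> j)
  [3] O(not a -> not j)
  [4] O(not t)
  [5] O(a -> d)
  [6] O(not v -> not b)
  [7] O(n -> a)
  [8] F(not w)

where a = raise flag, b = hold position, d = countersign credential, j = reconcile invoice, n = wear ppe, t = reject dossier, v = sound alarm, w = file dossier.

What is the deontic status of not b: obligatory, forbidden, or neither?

Obligatory

F(not w) at premise 8 means O(w).
Applying K to premise 2 (O(w -> j)) and O(w) yields O(j).
Premise 3 is O(not a -> not j); contrapositively O(j -> a). Since O(j) holds, K gives O(a).
From O(a) and premise 5, O(a -> d), we obtain O(d).
Premise 1 is O(d -> not b); since O(d), deontic closure gives O(not b).
Premises 4, 6, 7 do not contribute to this derivation.
Hence not b is obligatory.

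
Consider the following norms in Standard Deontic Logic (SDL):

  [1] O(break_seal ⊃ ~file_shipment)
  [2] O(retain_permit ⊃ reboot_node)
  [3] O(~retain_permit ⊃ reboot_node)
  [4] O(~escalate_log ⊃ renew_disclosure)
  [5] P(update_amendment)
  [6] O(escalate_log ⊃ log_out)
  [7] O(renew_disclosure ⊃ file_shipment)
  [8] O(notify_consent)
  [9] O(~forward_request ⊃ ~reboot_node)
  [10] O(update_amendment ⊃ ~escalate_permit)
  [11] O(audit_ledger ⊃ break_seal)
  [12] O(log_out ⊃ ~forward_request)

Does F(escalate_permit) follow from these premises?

No

Premise 10 is O(update_amendment ⊃ ~escalate_permit), but O(update_amendment) is not derivable from the premises (the permission P(update_amendment) asserts only ~O(~update_amendment), not O(update_amendment)), so it does not yield O(~escalate_permit).
No other premise forces O(~escalate_permit). An ideal world satisfying every premise can still have escalate_permit true, so F(escalate_permit) is not derivable.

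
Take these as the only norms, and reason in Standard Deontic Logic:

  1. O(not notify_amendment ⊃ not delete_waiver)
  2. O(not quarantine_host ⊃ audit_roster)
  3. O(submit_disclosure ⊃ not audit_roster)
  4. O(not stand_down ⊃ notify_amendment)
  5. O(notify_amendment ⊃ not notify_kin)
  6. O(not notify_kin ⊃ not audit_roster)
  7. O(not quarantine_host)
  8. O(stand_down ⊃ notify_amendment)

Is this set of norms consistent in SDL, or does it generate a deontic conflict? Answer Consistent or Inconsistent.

By case analysis on not stand_down: premise 4 gives O(not stand_down ⊃ notify_amendment) and premise 8 gives O(stand_down ⊃ notify_amendment), so O(notify_amendment) either way.
With premise 5, O(notify_amendment ⊃ not notify_kin), the K-axiom yields O(not notify_kin).
Applying K to premise 6 (O(not notify_kin ⊃ not audit_roster)) and O(not notify_kin) yields O(not audit_roster).
Premise 2 is O(not quarantine_host ⊃ audit_roster); contrapositively O(not audit_roster ⊃ quarantine_host). Since O(not audit_roster) holds, K gives O(quarantine_host).
However, premise 7 gives O(not quarantine_host).
We now have both O(quarantine_host) and O(not quarantine_host) — quarantine_host is simultaneously obligatory and forbidden, violating the D-axiom.

Inconsistent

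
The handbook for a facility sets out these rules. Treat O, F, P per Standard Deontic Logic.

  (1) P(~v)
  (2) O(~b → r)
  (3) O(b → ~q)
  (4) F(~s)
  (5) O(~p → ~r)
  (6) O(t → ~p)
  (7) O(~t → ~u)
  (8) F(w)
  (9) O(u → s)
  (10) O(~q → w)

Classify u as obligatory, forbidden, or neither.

Forbidden

Premise 8 is F(w), i.e. O(~w).
Premise 10, O(~q → w), contraposes to O(~w → q); with O(~w) we get O(q).
Premise 3 is O(b → ~q); contrapositively O(q → ~b). Since O(q) holds, K gives O(~b).
Premise 2 is O(~b → r); since O(~b), deontic closure gives O(r).
Premise 5 is O(~p → ~r); contrapositively O(r → p). Since O(r) holds, K gives O(p).
Premise 6 is O(t → ~p); contrapositively O(p → ~t). Since O(p) holds, K gives O(~t).
From O(~t) and premise 7, O(~t → ~u), we obtain O(~u).
Premises 1, 4, 9 do not contribute to this derivation.
Thus O(~u), which is F(u): u is forbidden.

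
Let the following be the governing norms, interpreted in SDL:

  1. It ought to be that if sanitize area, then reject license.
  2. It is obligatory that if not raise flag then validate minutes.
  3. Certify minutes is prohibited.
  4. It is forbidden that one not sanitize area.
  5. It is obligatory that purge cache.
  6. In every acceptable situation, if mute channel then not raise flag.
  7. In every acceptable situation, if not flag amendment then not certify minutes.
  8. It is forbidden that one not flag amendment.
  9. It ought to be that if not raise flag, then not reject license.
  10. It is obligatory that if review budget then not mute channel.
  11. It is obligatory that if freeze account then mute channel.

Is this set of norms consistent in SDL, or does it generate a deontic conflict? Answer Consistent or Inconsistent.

Premise 7 is O(¬flag_amendment → ¬certify_minutes); even if O(¬certify_minutes) held, inferring O(¬flag_amendment) would be affirming the consequent — invalid.
So O(¬flag_amendment) is not derivable, and the apparent clash with O(flag_amendment) does not arise.
A world satisfying every obligation exists (e.g. certify_minutes=false, flag_amendment=true, freeze_account=false, mute_channel=false, purge_cache=true, raise_flag=true, reject_license=true, review_budget=false, sanitize_area=true, validate_minutes=false); no atom is both obligatory and forbidden, so the set is consistent.

Consistent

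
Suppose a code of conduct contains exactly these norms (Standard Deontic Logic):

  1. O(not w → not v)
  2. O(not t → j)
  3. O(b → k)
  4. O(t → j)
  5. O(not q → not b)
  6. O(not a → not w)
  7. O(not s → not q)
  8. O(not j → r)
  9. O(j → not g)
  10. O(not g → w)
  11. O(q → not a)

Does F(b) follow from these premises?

Premises 4 and 2 are O(t → j) and O(not t → j); every ideal world satisfies t or not t, so in either case j holds — hence O(j).
Premise 9 is O(j → not g); since O(j), deontic closure gives O(not g).
Premise 10 is O(not g → w); since O(not g), deontic closure gives O(w).
The contrapositive of premise 6 (O(not a → not w)) is O(w → a), and O(w) is already established, so O(a).
The contrapositive of premise 11 (O(q → not a)) is O(a → not q), and O(a) is already established, so O(not q).
From O(not q) and premise 5, O(not q → not b), we obtain O(not b).
Premises 1, 3, 7, 8 do not contribute to this derivation.
So O(not b) holds, i.e. F(b). The claim follows.

Yes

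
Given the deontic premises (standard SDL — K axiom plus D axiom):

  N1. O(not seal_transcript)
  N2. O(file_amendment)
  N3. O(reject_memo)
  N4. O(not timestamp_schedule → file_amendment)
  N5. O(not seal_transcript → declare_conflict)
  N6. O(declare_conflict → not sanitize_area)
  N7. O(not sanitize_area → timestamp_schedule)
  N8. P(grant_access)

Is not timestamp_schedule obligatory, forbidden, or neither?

Forbidden

Premise 1 states O(not seal_transcript) outright.
From O(not seal_transcript) and premise 5, O(not seal_transcript → declare_conflict), we obtain O(declare_conflict).
With premise 6, O(declare_conflict → not sanitize_area), the K-axiom yields O(not sanitize_area).
Applying K to premise 7 (O(not sanitize_area → timestamp_schedule)) and O(not sanitize_area) yields O(timestamp_schedule).
Premises 2, 3, 4, 8 do not contribute to this derivation.
Thus O(timestamp_schedule), which is F(not timestamp_schedule): not timestamp_schedule is forbidden.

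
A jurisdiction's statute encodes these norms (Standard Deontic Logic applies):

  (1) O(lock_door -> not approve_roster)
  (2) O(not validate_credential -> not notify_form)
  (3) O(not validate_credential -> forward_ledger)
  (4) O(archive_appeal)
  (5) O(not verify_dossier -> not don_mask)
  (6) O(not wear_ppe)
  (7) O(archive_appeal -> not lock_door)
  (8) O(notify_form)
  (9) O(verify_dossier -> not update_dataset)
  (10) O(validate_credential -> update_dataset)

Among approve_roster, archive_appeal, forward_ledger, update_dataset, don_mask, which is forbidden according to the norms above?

don_mask

Premise 8 states O(notify_form) outright.
Premise 2, O(not validate_credential -> not notify_form), contraposes to O(notify_form -> validate_credential); with O(notify_form) we get O(validate_credential).
With premise 10, O(validate_credential -> update_dataset), the K-axiom yields O(update_dataset).
Premise 9, O(verify_dossier -> not update_dataset), contraposes to O(update_dataset -> not verify_dossier); with O(update_dataset) we get O(not verify_dossier).
Applying K to premise 5 (O(not verify_dossier -> not don_mask)) and O(not verify_dossier) yields O(not don_mask).
So O(not don_mask) holds, i.e. don_mask is forbidden. None of the other listed options is forbidden under the premises.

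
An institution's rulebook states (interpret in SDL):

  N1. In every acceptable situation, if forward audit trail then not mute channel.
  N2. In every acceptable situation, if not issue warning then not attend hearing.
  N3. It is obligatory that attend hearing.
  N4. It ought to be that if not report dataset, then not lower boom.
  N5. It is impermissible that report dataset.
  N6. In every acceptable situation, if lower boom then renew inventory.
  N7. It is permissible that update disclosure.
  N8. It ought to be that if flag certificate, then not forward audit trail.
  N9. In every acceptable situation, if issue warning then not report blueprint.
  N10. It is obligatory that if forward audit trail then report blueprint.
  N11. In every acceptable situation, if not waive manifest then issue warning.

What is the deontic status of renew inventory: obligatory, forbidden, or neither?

Premise 6 is O(lower_boom → renew_inventory), but O(lower_boom) is not derivable from the premises, so it does not yield O(renew_inventory).
No premise or chain of K-axiom applications forces O(renew_inventory), and none forces O(¬renew_inventory). So renew_inventory is neither obligatory nor forbidden under these norms.

Neither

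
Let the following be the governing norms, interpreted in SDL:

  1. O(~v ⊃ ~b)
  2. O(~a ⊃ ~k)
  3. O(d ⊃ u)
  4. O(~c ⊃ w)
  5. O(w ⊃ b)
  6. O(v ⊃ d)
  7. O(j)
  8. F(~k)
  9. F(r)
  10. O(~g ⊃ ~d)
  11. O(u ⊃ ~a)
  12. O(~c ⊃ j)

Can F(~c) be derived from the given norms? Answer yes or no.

Premise 8 is F(~k), i.e. O(k).
Premise 2, O(~a ⊃ ~k), contraposes to O(k ⊃ a); with O(k) we get O(a).
The contrapositive of premise 11 (O(u ⊃ ~a)) is O(a ⊃ ~u), and O(a) is already established, so O(~u).
Premise 3 is O(d ⊃ u); contrapositively O(~u ⊃ ~d). Since O(~u) holds, K gives O(~d).
Premise 6 is O(v ⊃ d); contrapositively O(~d ⊃ ~v). Since O(~d) holds, K gives O(~v).
With premise 1, O(~v ⊃ ~b), the K-axiom yields O(~b).
The contrapositive of premise 5 (O(w ⊃ b)) is O(~b ⊃ ~w), and O(~b) is already established, so O(~w).
Premise 4, O(~c ⊃ w), contraposes to O(~w ⊃ c); with O(~w) we get O(c).
Premises 7, 9, 10, 12 do not contribute to this derivation.
So O(c) holds, i.e. F(~c). The claim follows.

Yes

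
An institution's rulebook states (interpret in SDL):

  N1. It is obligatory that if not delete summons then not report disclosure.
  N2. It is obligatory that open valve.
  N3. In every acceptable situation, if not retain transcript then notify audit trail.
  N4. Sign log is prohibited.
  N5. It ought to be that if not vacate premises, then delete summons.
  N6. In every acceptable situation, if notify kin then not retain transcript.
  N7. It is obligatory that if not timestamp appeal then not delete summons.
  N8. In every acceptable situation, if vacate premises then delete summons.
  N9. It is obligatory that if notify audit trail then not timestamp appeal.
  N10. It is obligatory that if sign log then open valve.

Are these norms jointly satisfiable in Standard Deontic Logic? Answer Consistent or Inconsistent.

Consistent

Premise 10 is O(sign_log → open_valve); even if O(open_valve) held, inferring O(sign_log) would be affirming the consequent — invalid.
So O(sign_log) is not derivable, and the apparent clash with O(¬sign_log) does not arise.
A world satisfying every obligation exists (e.g. delete_summons=true, notify_audit_trail=false, notify_kin=false, open_valve=true, report_disclosure=false, retain_transcript=true, sign_log=false, timestamp_appeal=true, vacate_premises=false); no atom is both obligatory and forbidden, so the set is consistent.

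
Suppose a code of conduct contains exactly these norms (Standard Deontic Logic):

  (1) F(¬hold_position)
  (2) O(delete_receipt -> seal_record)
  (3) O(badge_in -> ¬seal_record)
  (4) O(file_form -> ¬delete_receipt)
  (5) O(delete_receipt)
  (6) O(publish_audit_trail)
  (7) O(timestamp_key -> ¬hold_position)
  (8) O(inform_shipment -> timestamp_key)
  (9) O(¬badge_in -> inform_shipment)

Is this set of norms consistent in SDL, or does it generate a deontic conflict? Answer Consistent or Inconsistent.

Inconsistent

Premise 1 is F(¬hold_position), i.e. O(hold_position).
The contrapositive of premise 7 (O(timestamp_key -> ¬hold_position)) is O(hold_position -> ¬timestamp_key), and O(hold_position) is already established, so O(¬timestamp_key).
Premise 8, O(inform_shipment -> timestamp_key), contraposes to O(¬timestamp_key -> ¬inform_shipment); with O(¬timestamp_key) we get O(¬inform_shipment).
Premise 9 is O(¬badge_in -> inform_shipment); contrapositively O(¬inform_shipment -> badge_in). Since O(¬inform_shipment) holds, K gives O(badge_in).
Applying K to premise 3 (O(badge_in -> ¬seal_record)) and O(badge_in) yields O(¬seal_record).
Premise 2, O(delete_receipt -> seal_record), contraposes to O(¬seal_record -> ¬delete_receipt); with O(¬seal_record) we get O(¬delete_receipt).
Yet premise 5 states O(delete_receipt).
We now have both O(¬delete_receipt) and O(delete_receipt) — delete_receipt is simultaneously obligatory and forbidden, violating the D-axiom.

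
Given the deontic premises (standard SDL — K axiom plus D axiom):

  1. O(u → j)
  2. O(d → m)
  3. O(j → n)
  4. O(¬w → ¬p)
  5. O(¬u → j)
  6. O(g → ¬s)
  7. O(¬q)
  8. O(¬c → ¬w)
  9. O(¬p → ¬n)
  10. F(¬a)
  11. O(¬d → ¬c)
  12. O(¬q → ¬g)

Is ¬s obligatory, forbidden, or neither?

Neither

Premise 6 is O(g → ¬s), but O(g) is not derivable from the premises, so it does not yield O(¬s).
No premise or chain of K-axiom applications forces O(¬s), and none forces O(s). So ¬s is neither obligatory nor forbidden under these norms.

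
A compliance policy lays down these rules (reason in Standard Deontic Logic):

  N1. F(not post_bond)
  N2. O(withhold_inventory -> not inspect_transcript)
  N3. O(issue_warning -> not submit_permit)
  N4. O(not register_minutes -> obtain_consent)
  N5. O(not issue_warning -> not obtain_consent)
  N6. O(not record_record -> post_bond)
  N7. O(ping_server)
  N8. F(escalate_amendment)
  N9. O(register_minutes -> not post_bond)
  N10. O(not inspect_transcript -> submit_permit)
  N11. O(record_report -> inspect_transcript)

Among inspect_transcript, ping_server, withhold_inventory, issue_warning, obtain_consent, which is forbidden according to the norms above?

withhold_inventory

F(not post_bond) at premise 1 means O(post_bond).
The contrapositive of premise 9 (O(register_minutes -> not post_bond)) is O(post_bond -> not register_minutes), and O(post_bond) is already established, so O(not register_minutes).
With premise 4, O(not register_minutes -> obtain_consent), the K-axiom yields O(obtain_consent).
The contrapositive of premise 5 (O(not issue_warning -> not obtain_consent)) is O(obtain_consent -> issue_warning), and O(obtain_consent) is already established, so O(issue_warning).
Applying K to premise 3 (O(issue_warning -> not submit_permit)) and O(issue_warning) yields O(not submit_permit).
Premise 10 is O(not inspect_transcript -> submit_permit); contrapositively O(not submit_permit -> inspect_transcript). Since O(not submit_permit) holds, K gives O(inspect_transcript).
Premise 2, O(withhold_inventory -> not inspect_transcript), contraposes to O(inspect_transcript -> not withhold_inventory); with O(inspect_transcript) we get O(not withhold_inventory).
So O(not withhold_inventory) holds, i.e. withhold_inventory is forbidden. None of the other listed options is forbidden under the premises.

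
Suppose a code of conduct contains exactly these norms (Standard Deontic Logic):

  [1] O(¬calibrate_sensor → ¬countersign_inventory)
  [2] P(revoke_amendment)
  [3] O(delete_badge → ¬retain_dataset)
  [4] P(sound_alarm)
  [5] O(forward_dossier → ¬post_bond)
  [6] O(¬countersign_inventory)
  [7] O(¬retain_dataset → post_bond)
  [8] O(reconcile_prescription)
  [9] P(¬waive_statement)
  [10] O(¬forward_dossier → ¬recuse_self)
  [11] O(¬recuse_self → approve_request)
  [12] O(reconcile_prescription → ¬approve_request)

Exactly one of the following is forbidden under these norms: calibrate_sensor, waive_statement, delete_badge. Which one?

Premise 8 gives O(reconcile_prescription).
Applying K to premise 12 (O(reconcile_prescription → ¬approve_request)) and O(reconcile_prescription) yields O(¬approve_request).
Premise 11 is O(¬recuse_self → approve_request); contrapositively O(¬approve_request → recuse_self). Since O(¬approve_request) holds, K gives O(recuse_self).
Premise 10 is O(¬forward_dossier → ¬recuse_self); contrapositively O(recuse_self → forward_dossier). Since O(recuse_self) holds, K gives O(forward_dossier).
Premise 5 is O(forward_dossier → ¬post_bond); since O(forward_dossier), deontic closure gives O(¬post_bond).
Premise 7 is O(¬retain_dataset → post_bond); contrapositively O(¬post_bond → retain_dataset). Since O(¬post_bond) holds, K gives O(retain_dataset).
The contrapositive of premise 3 (O(delete_badge → ¬retain_dataset)) is O(retain_dataset → ¬delete_badge), and O(retain_dataset) is already established, so O(¬delete_badge).
So O(¬delete_badge) holds, i.e. delete_badge is forbidden. None of the other listed options is forbidden under the premises.

delete_badge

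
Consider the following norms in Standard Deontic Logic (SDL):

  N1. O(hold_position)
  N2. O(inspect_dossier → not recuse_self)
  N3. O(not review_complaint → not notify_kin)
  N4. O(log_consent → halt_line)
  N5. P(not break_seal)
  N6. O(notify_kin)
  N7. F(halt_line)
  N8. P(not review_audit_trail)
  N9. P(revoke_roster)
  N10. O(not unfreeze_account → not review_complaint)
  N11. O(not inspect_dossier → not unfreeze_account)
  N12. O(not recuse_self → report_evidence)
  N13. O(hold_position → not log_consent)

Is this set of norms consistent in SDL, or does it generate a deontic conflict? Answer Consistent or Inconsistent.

Premise 4 is O(log_consent → halt_line), but O(log_consent) is not derivable from the premises, so it does not yield O(halt_line).
So O(halt_line) is not derivable, and the apparent clash with O(not halt_line) does not arise.
A world satisfying every obligation exists (e.g. break_seal=false, halt_line=false, hold_position=true, inspect_dossier=true, log_consent=false, notify_kin=true, recuse_self=false, report_evidence=true, review_audit_trail=false, review_complaint=true, revoke_roster=false, unfreeze_account=true); no atom is both obligatory and forbidden, so the set is consistent.

Consistent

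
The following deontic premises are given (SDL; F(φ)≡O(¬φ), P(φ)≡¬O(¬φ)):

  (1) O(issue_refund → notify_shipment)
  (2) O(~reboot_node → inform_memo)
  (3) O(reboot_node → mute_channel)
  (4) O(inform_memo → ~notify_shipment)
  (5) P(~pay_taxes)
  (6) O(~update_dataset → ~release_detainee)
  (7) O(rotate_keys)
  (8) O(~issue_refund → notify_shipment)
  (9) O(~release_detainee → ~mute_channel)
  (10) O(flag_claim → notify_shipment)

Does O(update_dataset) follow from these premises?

Premises 1 and 8 are O(issue_refund → notify_shipment) and O(~issue_refund → notify_shipment); every ideal world satisfies issue_refund or ~issue_refund, so in either case notify_shipment holds — hence O(notify_shipment).
Premise 4 is O(inform_memo → ~notify_shipment); contrapositively O(notify_shipment → ~inform_memo). Since O(notify_shipment) holds, K gives O(~inform_memo).
Premise 2, O(~reboot_node → inform_memo), contraposes to O(~inform_memo → reboot_node); with O(~inform_memo) we get O(reboot_node).
From O(reboot_node) and premise 3, O(reboot_node → mute_channel), we obtain O(mute_channel).
Premise 9 is O(~release_detainee → ~mute_channel); contrapositively O(mute_channel → release_detainee). Since O(mute_channel) holds, K gives O(release_detainee).
Premise 6 is O(~update_dataset → ~release_detainee); contrapositively O(release_detainee → update_dataset). Since O(release_detainee) holds, K gives O(update_dataset).
Premises 5, 7, 10 do not contribute to this derivation.
So O(update_dataset) follows.

Yes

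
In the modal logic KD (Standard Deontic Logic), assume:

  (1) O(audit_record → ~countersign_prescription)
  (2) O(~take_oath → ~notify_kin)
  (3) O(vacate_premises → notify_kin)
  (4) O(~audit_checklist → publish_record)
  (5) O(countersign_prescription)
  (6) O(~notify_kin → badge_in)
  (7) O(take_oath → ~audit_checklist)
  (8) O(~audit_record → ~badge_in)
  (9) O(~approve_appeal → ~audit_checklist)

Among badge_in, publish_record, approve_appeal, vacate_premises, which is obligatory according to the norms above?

publish_record

From premise 5 we have O(countersign_prescription).
Premise 1 is O(audit_record → ~countersign_prescription); contrapositively O(countersign_prescription → ~audit_record). Since O(countersign_prescription) holds, K gives O(~audit_record).
With premise 8, O(~audit_record → ~badge_in), the K-axiom yields O(~badge_in).
Premise 6, O(~notify_kin → badge_in), contraposes to O(~badge_in → notify_kin); with O(~badge_in) we get O(notify_kin).
Premise 2, O(~take_oath → ~notify_kin), contraposes to O(notify_kin → take_oath); with O(notify_kin) we get O(take_oath).
Premise 7 is O(take_oath → ~audit_checklist); since O(take_oath), deontic closure gives O(~audit_checklist).
Premise 4 is O(~audit_checklist → publish_record); since O(~audit_checklist), deontic closure gives O(publish_record).
So O(publish_record) holds — publish_record is obligatory. None of the other listed options is made obligatory by any chain of premises.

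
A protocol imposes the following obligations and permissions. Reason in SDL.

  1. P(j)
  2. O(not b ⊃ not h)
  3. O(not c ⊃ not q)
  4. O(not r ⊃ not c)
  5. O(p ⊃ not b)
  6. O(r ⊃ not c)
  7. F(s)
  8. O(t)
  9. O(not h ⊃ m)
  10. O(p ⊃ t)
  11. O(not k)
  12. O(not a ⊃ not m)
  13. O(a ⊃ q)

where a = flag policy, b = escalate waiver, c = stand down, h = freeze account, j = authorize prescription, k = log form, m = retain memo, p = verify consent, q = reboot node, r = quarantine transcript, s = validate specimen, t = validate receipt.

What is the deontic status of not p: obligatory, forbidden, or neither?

Obligatory

Premises 6 and 4 are O(r ⊃ not c) and O(not r ⊃ not c); every ideal world satisfies r or not r, so in either case not c holds — hence O(not c).
With premise 3, O(not c ⊃ not q), the K-axiom yields O(not q).
Premise 13, O(a ⊃ q), contraposes to O(not q ⊃ not a); with O(not q) we get O(not a).
Premise 12 is O(not a ⊃ not m); since O(not a), deontic closure gives O(not m).
The contrapositive of premise 9 (O(not h ⊃ m)) is O(not m ⊃ h), and O(not m) is already established, so O(h).
Premise 2 is O(not b ⊃ not h); contrapositively O(h ⊃ b). Since O(h) holds, K gives O(b).
The contrapositive of premise 5 (O(p ⊃ not b)) is O(b ⊃ not p), and O(b) is already established, so O(not p).
Premises 1, 7, 8, 10, 11 do not contribute to this derivation.
Hence not p is obligatory.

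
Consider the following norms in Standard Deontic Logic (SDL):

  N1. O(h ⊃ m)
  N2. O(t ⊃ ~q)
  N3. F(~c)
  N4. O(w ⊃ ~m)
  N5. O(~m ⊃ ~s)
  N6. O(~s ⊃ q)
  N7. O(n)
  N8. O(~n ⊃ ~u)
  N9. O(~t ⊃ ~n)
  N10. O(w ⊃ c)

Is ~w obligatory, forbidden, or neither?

Premise 7 gives O(n).
Premise 9, O(~t ⊃ ~n), contraposes to O(n ⊃ t); with O(n) we get O(t).
Premise 2 is O(t ⊃ ~q); since O(t), deontic closure gives O(~q).
The contrapositive of premise 6 (O(~s ⊃ q)) is O(~q ⊃ s), and O(~q) is already established, so O(s).
The contrapositive of premise 5 (O(~m ⊃ ~s)) is O(s ⊃ m), and O(s) is already established, so O(m).
The contrapositive of premise 4 (O(w ⊃ ~m)) is O(m ⊃ ~w), and O(m) is already established, so O(~w).
Premises 1, 3, 8, 10 do not contribute to this derivation.
Hence ~w is obligatory.

Obligatory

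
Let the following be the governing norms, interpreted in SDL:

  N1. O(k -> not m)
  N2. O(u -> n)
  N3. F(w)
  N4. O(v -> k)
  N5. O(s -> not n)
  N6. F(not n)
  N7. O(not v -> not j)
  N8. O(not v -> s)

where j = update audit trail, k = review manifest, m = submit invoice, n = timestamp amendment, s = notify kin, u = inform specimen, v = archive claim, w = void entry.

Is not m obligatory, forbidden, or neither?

Premise 6 is F(not n), i.e. O(n).
Premise 5 is O(s -> not n); contrapositively O(n -> not s). Since O(n) holds, K gives O(not s).
Premise 8, O(not v -> s), contraposes to O(not s -> v); with O(not s) we get O(v).
Applying K to premise 4 (O(v -> k)) and O(v) yields O(k).
With premise 1, O(k -> not m), the K-axiom yields O(not m).
Premises 2, 3, 7 do not contribute to this derivation.
Hence not m is obligatory.

Obligatory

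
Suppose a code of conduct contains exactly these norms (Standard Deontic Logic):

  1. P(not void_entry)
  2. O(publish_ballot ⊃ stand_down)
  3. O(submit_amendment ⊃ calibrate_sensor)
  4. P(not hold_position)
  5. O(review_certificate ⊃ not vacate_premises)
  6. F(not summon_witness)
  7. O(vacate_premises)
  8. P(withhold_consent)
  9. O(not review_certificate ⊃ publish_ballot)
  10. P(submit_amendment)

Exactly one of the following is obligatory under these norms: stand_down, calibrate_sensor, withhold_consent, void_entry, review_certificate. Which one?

stand_down

Premise 7 gives O(vacate_premises).
The contrapositive of premise 5 (O(review_certificate ⊃ not vacate_premises)) is O(vacate_premises ⊃ not review_certificate), and O(vacate_premises) is already established, so O(not review_certificate).
With premise 9, O(not review_certificate ⊃ publish_ballot), the K-axiom yields O(publish_ballot).
Applying K to premise 2 (O(publish_ballot ⊃ stand_down)) and O(publish_ballot) yields O(stand_down).
So O(stand_down) holds — stand_down is obligatory. None of the other listed options is made obligatory by any chain of premises.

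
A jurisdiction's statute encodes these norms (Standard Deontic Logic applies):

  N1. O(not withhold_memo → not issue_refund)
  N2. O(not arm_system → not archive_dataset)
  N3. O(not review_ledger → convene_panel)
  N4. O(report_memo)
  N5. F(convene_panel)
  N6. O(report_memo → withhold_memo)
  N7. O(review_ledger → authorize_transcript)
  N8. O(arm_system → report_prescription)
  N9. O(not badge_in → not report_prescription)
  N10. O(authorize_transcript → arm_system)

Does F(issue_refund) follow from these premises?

Premise 1 is O(not withhold_memo → not issue_refund), but O(not withhold_memo) is not derivable from the premises, so it does not yield O(not issue_refund).
No other premise forces O(not issue_refund). An ideal world satisfying every premise can still have issue_refund true, so F(issue_refund) is not derivable.

No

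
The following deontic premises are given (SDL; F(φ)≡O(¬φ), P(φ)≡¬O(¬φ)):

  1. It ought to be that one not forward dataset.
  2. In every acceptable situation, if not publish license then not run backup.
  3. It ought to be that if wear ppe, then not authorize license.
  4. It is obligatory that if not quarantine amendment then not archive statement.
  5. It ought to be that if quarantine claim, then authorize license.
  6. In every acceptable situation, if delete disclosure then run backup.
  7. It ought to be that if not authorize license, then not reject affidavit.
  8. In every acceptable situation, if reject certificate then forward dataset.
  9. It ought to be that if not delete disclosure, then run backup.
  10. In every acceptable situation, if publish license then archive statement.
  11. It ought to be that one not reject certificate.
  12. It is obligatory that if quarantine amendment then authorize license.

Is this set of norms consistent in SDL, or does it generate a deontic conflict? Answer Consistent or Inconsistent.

Premise 8 is O(reject_certificate → forward_dataset), but O(reject_certificate) is not derivable from the premises, so it does not yield O(forward_dataset).
So O(forward_dataset) is not derivable, and the apparent clash with O(¬forward_dataset) does not arise.
A world satisfying every obligation exists (e.g. archive_statement=true, authorize_license=true, delete_disclosure=false, forward_dataset=false, publish_license=true, quarantine_amendment=true, quarantine_claim=false, reject_affidavit=false, reject_certificate=false, run_backup=true, wear_ppe=false); no atom is both obligatory and forbidden, so the set is consistent.

Consistent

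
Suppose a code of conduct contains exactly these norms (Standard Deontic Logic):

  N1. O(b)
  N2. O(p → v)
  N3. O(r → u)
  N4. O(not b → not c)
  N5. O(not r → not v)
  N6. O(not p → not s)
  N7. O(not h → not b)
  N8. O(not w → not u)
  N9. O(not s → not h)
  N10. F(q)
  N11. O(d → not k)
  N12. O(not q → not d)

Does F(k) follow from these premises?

Premise 11 is O(d → not k), but O(d) is not derivable from the premises, so it does not yield O(not k).
No other premise forces O(not k). An ideal world satisfying every premise can still have k true, so F(k) is not derivable.

No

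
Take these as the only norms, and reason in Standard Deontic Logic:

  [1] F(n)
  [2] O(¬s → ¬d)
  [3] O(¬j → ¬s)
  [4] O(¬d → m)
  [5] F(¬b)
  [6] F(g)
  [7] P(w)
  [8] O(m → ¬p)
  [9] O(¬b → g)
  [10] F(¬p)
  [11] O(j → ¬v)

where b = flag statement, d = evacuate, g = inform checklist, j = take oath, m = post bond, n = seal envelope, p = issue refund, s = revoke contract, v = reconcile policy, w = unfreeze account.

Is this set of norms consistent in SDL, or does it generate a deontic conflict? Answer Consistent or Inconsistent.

Consistent

Premise 9 is O(¬b → g), but O(¬b) is not derivable from the premises, so it does not yield O(g).
So O(g) is not derivable, and the apparent clash with O(¬g) does not arise.
A world satisfying every obligation exists (e.g. b=true, d=true, g=false, j=true, m=false, n=false, p=true, s=true, v=false, w=false); no atom is both obligatory and forbidden, so the set is consistent.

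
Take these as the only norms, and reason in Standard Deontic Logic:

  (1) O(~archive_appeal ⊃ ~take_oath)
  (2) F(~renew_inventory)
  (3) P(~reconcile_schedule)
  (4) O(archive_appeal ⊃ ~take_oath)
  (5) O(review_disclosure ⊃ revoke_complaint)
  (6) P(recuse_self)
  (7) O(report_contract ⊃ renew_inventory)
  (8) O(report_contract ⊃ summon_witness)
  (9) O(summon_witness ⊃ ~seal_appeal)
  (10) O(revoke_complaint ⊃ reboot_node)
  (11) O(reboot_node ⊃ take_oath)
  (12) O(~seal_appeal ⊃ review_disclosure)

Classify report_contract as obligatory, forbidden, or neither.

Premises 1 and 4 are O(~archive_appeal ⊃ ~take_oath) and O(archive_appeal ⊃ ~take_oath); every ideal world satisfies ~archive_appeal or archive_appeal, so in either case ~take_oath holds — hence O(~take_oath).
Premise 11, O(reboot_node ⊃ take_oath), contraposes to O(~take_oath ⊃ ~reboot_node); with O(~take_oath) we get O(~reboot_node).
The contrapositive of premise 10 (O(revoke_complaint ⊃ reboot_node)) is O(~reboot_node ⊃ ~revoke_complaint), and O(~reboot_node) is already established, so O(~revoke_complaint).
Premise 5 is O(review_disclosure ⊃ revoke_complaint); contrapositively O(~revoke_complaint ⊃ ~review_disclosure). Since O(~revoke_complaint) holds, K gives O(~review_disclosure).
The contrapositive of premise 12 (O(~seal_appeal ⊃ review_disclosure)) is O(~review_disclosure ⊃ seal_appeal), and O(~review_disclosure) is already established, so O(seal_appeal).
Premise 9, O(summon_witness ⊃ ~seal_appeal), contraposes to O(seal_appeal ⊃ ~summon_witness); with O(seal_appeal) we get O(~summon_witness).
Premise 8, O(report_contract ⊃ summon_witness), contraposes to O(~summon_witness ⊃ ~report_contract); with O(~summon_witness) we get O(~report_contract).
Premises 2, 3, 6, 7 do not contribute to this derivation.
Thus O(~report_contract), which is F(report_contract): report_contract is forbidden.

Forbidden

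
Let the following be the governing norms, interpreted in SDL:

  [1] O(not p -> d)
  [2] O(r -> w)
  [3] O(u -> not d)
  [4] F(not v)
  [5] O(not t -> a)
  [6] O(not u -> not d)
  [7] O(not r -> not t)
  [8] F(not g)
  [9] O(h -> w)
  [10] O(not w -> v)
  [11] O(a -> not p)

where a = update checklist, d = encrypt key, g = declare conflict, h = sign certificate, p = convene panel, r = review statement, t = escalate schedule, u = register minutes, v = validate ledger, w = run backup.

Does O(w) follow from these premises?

Yes

Premises 6 and 3 cover both cases: O(not u -> not d) and O(u -> not d). Since not u ∨ u is a tautology, O(not d) follows.
Premise 1, O(not p -> d), contraposes to O(not d -> p); with O(not d) we get O(p).
Premise 11 is O(a -> not p); contrapositively O(p -> not a). Since O(p) holds, K gives O(not a).
Premise 5, O(not t -> a), contraposes to O(not a -> t); with O(not a) we get O(t).
The contrapositive of premise 7 (O(not r -> not t)) is O(t -> r), and O(t) is already established, so O(r).
Applying K to premise 2 (O(r -> w)) and O(r) yields O(w).
Premises 4, 8, 9, 10 do not contribute to this derivation.
So O(w) follows.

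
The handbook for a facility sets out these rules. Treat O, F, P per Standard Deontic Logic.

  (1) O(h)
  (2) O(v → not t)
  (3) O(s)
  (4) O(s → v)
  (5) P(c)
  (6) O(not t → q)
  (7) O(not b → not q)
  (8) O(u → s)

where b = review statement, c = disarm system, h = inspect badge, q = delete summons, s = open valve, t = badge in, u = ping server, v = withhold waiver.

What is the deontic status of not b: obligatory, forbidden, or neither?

Forbidden

From premise 3 we have O(s).
Premise 4 is O(s → v); since O(s), deontic closure gives O(v).
With premise 2, O(v → not t), the K-axiom yields O(not t).
Premise 6 is O(not t → q); since O(not t), deontic closure gives O(q).
Premise 7 is O(not b → not q); contrapositively O(q → b). Since O(q) holds, K gives O(b).
Premises 1, 5, 8 do not contribute to this derivation.
Thus O(b), which is F(not b): not b is forbidden.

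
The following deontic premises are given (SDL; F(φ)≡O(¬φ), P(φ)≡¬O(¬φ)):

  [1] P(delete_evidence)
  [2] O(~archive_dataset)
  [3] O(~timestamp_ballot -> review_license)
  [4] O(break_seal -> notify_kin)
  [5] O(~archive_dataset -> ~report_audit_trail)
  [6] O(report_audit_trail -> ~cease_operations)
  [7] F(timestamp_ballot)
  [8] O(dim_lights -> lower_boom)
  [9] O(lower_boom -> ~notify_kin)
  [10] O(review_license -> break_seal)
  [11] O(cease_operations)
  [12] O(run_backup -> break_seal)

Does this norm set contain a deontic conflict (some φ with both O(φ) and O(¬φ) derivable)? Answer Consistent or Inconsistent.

Consistent

Premise 6 is O(report_audit_trail -> ~cease_operations), but O(report_audit_trail) is not derivable from the premises, so it does not yield O(~cease_operations).
So O(~cease_operations) is not derivable, and the apparent clash with O(cease_operations) does not arise.
A world satisfying every obligation exists (e.g. archive_dataset=false, break_seal=true, cease_operations=true, delete_evidence=false, dim_lights=false, lower_boom=false, notify_kin=true, report_audit_trail=false, review_license=true, run_backup=false, timestamp_ballot=false); no atom is both obligatory and forbidden, so the set is consistent.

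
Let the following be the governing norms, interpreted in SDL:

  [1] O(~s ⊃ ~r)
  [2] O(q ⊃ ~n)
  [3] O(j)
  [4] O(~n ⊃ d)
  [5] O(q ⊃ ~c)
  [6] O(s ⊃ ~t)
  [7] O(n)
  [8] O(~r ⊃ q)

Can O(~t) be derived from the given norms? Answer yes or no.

Yes

Premise 7 states O(n) outright.
The contrapositive of premise 2 (O(q ⊃ ~n)) is O(n ⊃ ~q), and O(n) is already established, so O(~q).
Premise 8, O(~r ⊃ q), contraposes to O(~q ⊃ r); with O(~q) we get O(r).
Premise 1 is O(~s ⊃ ~r); contrapositively O(r ⊃ s). Since O(r) holds, K gives O(s).
With premise 6, O(s ⊃ ~t), the K-axiom yields O(~t).
Premises 3, 4, 5 do not contribute to this derivation.
So O(~t) follows.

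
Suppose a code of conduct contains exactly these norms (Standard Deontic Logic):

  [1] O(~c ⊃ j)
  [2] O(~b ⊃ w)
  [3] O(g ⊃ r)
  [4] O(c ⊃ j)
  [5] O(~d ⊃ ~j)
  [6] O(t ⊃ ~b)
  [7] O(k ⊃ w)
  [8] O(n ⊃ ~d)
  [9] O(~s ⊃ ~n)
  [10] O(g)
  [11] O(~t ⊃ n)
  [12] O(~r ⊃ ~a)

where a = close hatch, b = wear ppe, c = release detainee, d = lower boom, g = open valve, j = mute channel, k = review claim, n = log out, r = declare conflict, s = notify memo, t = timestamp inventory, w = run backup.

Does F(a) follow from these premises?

No

Premise 12 is O(~r ⊃ ~a), but O(~r) is not derivable from the premises, so it does not yield O(~a).
No other premise forces O(~a). An ideal world satisfying every premise can still have a true, so F(a) is not derivable.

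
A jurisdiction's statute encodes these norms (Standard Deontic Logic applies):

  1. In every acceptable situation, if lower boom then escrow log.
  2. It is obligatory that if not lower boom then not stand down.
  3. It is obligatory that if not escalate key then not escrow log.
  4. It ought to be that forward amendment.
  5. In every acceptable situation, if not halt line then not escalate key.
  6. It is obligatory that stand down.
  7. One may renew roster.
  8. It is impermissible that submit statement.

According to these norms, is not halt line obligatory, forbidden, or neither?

Forbidden

From premise 6 we have O(stand_down).
Premise 2, O(¬lower_boom → ¬stand_down), contraposes to O(stand_down → lower_boom); with O(stand_down) we get O(lower_boom).
With premise 1, O(lower_boom → escrow_log), the K-axiom yields O(escrow_log).
The contrapositive of premise 3 (O(¬escalate_key → ¬escrow_log)) is O(escrow_log → escalate_key), and O(escrow_log) is already established, so O(escalate_key).
The contrapositive of premise 5 (O(¬halt_line → ¬escalate_key)) is O(escalate_key → halt_line), and O(escalate_key) is already established, so O(halt_line).
Premises 4, 7, 8 do not contribute to this derivation.
Thus O(halt_line), which is F(¬halt_line): ¬halt_line is forbidden.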